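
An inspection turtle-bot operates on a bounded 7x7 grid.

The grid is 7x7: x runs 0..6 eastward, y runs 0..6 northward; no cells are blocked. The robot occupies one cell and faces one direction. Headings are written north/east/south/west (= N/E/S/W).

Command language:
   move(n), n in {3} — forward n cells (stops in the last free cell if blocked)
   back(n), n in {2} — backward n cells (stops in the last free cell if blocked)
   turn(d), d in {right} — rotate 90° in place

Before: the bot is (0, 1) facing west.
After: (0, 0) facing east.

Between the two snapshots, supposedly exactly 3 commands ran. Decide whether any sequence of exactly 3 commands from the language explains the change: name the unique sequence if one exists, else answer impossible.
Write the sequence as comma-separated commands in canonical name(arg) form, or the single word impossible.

key: back(2) runs into the grid edge before its full distance
t0: (0, 1) facing west
1. turn(right) → (0, 1) facing north
2. back(2) → (0, 0) facing north
3. turn(right) → (0, 0) facing east
no rival 3-sequence matches.

turn(right), back(2), turn(right)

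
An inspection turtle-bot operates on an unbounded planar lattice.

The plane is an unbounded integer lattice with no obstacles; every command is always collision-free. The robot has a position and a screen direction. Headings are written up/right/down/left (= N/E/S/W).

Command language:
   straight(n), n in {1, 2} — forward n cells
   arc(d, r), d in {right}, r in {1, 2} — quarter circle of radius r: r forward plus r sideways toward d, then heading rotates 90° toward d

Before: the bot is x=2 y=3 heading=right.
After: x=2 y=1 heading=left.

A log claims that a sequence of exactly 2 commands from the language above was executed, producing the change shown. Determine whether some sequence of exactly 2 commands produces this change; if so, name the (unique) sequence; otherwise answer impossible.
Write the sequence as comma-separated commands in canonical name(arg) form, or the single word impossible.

arc(right, 1), arc(right, 1)

key: cell and facing (now W) both changed — the 2 commands mix motion and turning
begin: x=2 y=3 heading=right
[1] after arc(right, 1): x=3 y=2 heading=down
[2] after arc(right, 1): x=2 y=1 heading=left
no other 2-command option fits: unique.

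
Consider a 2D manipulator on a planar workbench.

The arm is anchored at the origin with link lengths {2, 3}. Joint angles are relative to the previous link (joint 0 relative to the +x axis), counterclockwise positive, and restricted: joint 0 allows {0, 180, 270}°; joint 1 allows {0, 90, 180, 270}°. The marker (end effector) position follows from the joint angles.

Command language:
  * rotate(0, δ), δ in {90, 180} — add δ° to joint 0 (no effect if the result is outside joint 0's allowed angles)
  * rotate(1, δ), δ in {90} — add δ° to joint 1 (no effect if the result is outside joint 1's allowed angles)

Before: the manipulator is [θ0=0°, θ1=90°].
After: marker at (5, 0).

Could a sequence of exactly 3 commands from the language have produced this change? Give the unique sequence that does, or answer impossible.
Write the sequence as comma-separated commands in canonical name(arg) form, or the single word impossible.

rotate(1, 90), rotate(1, 90), rotate(1, 90)

start: [θ0=0°, θ1=90°]
1. rotate(1, 90) → [θ0=0°, θ1=180°]
2. rotate(1, 90) → [θ0=0°, θ1=270°]
3. rotate(1, 90) → [θ0=0°, θ1=0°]
uniquely the one of 27 3-step routes that fits.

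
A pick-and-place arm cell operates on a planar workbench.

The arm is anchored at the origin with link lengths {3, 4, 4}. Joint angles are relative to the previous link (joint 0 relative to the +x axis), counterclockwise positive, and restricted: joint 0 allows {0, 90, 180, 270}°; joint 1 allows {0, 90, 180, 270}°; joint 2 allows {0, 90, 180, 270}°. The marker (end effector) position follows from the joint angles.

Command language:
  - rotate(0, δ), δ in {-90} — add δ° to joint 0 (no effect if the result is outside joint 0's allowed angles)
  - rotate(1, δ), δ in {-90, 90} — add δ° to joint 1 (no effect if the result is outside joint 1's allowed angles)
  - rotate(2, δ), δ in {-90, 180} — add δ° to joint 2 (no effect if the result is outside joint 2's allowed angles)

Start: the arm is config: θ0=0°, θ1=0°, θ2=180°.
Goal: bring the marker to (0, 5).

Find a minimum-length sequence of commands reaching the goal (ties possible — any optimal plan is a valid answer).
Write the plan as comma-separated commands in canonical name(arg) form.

rotate(1, 90), rotate(1, 90), rotate(0, -90), rotate(2, 180)

start: config: θ0=0°, θ1=0°, θ2=180°
[1] after rotate(1, 90): config: θ0=0°, θ1=90°, θ2=180°
[2] after rotate(1, 90): config: θ0=0°, θ1=180°, θ2=180°
[3] after rotate(0, -90): config: θ0=270°, θ1=180°, θ2=180°
[4] after rotate(2, 180): config: θ0=270°, θ1=180°, θ2=0°
no 3-step plan works, so 4 is optimal.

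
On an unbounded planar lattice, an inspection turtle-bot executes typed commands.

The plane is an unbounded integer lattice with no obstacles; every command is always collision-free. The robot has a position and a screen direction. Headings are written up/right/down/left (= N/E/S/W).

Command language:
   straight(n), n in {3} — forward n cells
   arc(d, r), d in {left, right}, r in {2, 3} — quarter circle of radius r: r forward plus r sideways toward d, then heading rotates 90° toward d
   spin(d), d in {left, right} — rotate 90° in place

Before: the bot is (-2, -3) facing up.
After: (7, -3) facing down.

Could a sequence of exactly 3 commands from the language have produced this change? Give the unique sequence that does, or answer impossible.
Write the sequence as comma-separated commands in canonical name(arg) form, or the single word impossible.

arc(right, 3), straight(3), arc(right, 3)

key: cell and facing (now S) both changed — the 3 commands mix motion and turning
t0: (-2, -3) facing up
1. arc(right, 3) → (1, 0) facing right
2. straight(3) → (4, 0) facing right
3. arc(right, 3) → (7, -3) facing down
no other 3-command option fits: unique.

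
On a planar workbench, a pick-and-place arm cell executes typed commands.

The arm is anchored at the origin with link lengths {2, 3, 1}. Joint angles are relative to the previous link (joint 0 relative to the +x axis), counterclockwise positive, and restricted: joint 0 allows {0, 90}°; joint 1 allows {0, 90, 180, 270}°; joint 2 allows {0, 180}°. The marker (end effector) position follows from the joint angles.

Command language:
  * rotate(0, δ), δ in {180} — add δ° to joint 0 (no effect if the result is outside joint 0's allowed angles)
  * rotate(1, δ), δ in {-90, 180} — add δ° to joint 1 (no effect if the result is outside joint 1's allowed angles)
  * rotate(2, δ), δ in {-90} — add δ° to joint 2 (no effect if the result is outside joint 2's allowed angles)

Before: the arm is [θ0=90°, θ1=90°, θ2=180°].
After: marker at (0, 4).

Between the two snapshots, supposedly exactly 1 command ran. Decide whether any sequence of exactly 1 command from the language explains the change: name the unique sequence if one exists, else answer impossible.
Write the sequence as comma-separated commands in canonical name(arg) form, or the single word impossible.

start: [θ0=90°, θ1=90°, θ2=180°]
step 1 (rotate(1, -90)): [θ0=90°, θ1=0°, θ2=180°]
no rival 1-sequence matches.

rotate(1, -90)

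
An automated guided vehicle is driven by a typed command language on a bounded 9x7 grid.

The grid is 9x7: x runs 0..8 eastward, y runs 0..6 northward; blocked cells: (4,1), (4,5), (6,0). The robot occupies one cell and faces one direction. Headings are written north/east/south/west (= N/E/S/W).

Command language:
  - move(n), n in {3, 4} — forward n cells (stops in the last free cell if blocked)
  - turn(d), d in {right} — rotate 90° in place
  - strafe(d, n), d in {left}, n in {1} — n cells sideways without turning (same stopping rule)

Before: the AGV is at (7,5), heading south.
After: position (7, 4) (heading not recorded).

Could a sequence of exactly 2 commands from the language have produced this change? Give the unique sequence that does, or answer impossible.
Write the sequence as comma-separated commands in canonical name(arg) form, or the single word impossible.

turn(right), strafe(left, 1)

key: running strafe(left, 1) before turn(right) would end elsewhere — order is forced
initial: at (7,5), heading south
1. turn(right) → at (7,5), heading west
2. strafe(left, 1) → at (7,4), heading west
all 16 alternatives checked — unique.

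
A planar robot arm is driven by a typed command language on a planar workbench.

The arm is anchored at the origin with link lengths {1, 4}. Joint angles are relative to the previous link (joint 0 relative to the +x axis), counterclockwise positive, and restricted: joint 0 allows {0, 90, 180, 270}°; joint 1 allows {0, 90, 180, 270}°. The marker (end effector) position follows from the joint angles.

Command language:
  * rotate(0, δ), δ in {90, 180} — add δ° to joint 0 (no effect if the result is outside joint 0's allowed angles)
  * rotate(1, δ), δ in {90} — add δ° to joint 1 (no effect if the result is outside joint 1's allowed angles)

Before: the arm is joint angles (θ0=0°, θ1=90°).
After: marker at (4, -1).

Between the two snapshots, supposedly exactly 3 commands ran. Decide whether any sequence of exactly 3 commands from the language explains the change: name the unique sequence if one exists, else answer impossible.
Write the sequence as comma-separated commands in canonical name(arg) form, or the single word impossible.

t0: joint angles (θ0=0°, θ1=90°)
[1] after rotate(0, 90): joint angles (θ0=90°, θ1=90°)
[2] after rotate(0, 90): joint angles (θ0=180°, θ1=90°)
[3] after rotate(0, 90): joint angles (θ0=270°, θ1=90°)
no rival 3-sequence matches.

rotate(0, 90), rotate(0, 90), rotate(0, 90)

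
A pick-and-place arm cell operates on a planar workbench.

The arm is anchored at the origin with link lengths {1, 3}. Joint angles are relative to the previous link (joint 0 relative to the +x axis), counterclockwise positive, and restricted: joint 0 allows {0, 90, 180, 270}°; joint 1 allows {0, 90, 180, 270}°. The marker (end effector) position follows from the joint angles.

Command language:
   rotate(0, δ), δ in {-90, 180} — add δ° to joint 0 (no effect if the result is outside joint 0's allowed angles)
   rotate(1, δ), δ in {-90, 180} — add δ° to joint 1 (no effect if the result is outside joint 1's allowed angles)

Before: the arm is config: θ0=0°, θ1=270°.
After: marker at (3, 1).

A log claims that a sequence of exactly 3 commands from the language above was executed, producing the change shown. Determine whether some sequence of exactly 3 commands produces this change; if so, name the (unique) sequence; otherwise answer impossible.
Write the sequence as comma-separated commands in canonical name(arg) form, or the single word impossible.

t0: config: θ0=0°, θ1=270°
t=1 rotate(0, -90) ⇒ config: θ0=270°, θ1=270°
t=2 rotate(0, -90) ⇒ config: θ0=180°, θ1=270°
t=3 rotate(0, -90) ⇒ config: θ0=90°, θ1=270°
no rival 3-sequence matches.

rotate(0, -90), rotate(0, -90), rotate(0, -90)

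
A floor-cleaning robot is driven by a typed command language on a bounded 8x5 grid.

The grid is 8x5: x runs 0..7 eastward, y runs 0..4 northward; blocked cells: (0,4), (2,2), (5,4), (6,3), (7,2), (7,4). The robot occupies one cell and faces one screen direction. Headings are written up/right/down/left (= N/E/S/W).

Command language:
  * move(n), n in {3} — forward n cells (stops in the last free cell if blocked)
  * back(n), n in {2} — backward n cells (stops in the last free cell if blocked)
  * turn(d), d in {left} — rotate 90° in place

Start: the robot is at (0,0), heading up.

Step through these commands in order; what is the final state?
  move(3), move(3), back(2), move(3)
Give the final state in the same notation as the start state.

begin: at (0,0), heading up
1. move(3) → at (0,3), heading up
2. move(3) → at (0,3), heading up
3. back(2) → at (0,1), heading up
4. move(3) → at (0,3), heading up

at (0,3), heading up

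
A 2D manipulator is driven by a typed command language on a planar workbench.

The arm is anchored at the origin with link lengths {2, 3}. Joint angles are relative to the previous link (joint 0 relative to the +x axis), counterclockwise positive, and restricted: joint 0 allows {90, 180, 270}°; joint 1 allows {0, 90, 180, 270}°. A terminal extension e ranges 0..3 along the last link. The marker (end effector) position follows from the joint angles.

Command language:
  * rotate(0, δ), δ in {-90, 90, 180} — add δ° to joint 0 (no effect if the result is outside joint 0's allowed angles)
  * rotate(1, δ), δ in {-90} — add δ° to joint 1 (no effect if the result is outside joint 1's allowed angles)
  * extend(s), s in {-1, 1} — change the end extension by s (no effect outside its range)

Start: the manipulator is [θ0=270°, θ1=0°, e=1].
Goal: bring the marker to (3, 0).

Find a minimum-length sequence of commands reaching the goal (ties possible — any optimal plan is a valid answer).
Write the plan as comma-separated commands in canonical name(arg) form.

rotate(0, -90), extend(1), rotate(1, -90), rotate(1, -90)

start: [θ0=270°, θ1=0°, e=1]
step 1 (rotate(0, -90)): [θ0=180°, θ1=0°, e=1]
step 2 (extend(1)): [θ0=180°, θ1=0°, e=2]
step 3 (rotate(1, -90)): [θ0=180°, θ1=270°, e=2]
step 4 (rotate(1, -90)): [θ0=180°, θ1=180°, e=2]
shorter routes all fall short; 4 is best.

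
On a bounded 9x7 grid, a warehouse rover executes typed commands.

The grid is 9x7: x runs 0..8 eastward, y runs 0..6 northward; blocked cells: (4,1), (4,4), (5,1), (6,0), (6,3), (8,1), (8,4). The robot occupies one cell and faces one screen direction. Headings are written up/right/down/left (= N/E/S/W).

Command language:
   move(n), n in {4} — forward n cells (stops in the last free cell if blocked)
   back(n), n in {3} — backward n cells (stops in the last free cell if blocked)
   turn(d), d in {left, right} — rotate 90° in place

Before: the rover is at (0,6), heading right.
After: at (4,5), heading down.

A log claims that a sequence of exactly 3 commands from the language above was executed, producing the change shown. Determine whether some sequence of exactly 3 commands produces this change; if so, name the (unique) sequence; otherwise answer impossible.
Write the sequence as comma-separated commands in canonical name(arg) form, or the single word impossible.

move(4), turn(right), move(4)

key: position moved to (4,5) AND the heading swung to S — translation plus rotation needed
t0: at (0,6), heading right
t=1 move(4) ⇒ at (4,6), heading right
t=2 turn(right) ⇒ at (4,6), heading down
t=3 move(4) ⇒ at (4,5), heading down
uniquely the one of 64 3-step routes that fits.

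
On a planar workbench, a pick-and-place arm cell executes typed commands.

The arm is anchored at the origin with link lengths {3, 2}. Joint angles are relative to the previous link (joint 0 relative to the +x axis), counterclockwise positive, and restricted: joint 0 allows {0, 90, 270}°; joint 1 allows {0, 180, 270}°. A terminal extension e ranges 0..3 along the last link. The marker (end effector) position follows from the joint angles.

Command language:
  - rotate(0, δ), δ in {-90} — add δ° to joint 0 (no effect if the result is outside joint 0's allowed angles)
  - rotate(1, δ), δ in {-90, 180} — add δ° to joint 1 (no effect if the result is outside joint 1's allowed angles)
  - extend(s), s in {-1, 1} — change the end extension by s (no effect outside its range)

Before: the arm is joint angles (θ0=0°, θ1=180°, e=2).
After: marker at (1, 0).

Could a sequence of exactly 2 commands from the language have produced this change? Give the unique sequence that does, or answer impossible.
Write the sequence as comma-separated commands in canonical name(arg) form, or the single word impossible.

t0: joint angles (θ0=0°, θ1=180°, e=2)
[1] after extend(-1): joint angles (θ0=0°, θ1=180°, e=1)
[2] after extend(-1): joint angles (θ0=0°, θ1=180°, e=0)
no rival 2-sequence matches.

extend(-1), extend(-1)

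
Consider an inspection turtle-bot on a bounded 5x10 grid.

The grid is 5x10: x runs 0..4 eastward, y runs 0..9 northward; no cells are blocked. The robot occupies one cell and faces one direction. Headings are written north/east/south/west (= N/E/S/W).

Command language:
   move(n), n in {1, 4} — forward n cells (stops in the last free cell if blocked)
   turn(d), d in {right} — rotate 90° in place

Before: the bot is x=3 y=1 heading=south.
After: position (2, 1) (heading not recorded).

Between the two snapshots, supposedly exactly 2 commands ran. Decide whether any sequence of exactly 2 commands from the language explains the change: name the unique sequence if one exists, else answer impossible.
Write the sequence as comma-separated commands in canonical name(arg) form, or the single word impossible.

turn(right), move(1)

key: running move(1) before turn(right) would end elsewhere — order is forced
initial: x=3 y=1 heading=south
[1] after turn(right): x=3 y=1 heading=west
[2] after move(1): x=2 y=1 heading=west
all 9 alternatives checked — unique.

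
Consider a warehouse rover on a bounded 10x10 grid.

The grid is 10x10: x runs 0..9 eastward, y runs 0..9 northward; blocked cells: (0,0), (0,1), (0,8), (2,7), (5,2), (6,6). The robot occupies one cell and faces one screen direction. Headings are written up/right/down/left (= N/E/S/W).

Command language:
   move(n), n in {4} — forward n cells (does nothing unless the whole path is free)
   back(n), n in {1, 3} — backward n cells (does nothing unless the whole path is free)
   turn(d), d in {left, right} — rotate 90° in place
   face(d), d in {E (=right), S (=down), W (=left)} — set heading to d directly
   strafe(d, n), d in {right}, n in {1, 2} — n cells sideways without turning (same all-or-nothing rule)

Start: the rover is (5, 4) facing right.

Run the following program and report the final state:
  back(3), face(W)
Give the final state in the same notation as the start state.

(2, 4) facing left

begin: (5, 4) facing right
1. back(3) → (2, 4) facing right
2. face(W) → (2, 4) facing left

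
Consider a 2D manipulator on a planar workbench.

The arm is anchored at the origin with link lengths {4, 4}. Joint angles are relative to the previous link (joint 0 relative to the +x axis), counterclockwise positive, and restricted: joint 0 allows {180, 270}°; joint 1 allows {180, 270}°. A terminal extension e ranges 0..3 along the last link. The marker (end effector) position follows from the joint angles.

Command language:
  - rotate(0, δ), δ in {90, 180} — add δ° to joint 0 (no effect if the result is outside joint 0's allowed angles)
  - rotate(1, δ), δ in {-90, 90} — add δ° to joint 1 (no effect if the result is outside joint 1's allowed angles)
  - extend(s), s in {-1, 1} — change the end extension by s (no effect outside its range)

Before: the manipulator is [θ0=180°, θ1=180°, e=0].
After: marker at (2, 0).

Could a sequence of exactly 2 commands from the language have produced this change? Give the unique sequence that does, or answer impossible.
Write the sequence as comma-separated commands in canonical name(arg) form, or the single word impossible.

extend(1), extend(1)

initial: [θ0=180°, θ1=180°, e=0]
t=1 extend(1) ⇒ [θ0=180°, θ1=180°, e=1]
t=2 extend(1) ⇒ [θ0=180°, θ1=180°, e=2]
no other 2-command option fits: unique.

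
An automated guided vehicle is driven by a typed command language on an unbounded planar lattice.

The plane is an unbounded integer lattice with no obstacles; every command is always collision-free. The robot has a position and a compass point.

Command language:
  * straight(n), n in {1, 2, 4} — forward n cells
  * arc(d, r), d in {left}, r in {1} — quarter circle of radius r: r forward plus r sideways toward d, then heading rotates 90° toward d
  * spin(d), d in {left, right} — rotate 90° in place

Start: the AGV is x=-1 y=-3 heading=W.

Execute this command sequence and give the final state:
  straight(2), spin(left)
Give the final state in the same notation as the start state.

x=-3 y=-3 heading=S

initial: x=-1 y=-3 heading=W
step 1 (straight(2)): x=-3 y=-3 heading=W
step 2 (spin(left)): x=-3 y=-3 heading=S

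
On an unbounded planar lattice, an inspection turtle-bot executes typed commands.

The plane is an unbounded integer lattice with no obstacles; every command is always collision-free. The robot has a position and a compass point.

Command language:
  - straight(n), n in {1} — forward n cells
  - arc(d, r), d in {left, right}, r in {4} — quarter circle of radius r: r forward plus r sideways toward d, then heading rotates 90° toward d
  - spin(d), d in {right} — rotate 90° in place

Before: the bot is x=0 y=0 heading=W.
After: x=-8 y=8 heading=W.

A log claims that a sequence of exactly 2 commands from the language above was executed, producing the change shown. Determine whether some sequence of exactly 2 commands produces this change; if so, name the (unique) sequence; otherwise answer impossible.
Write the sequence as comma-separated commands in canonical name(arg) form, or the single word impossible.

arc(right, 4), arc(left, 4)

key: order matters: swapping arc(right, 4) and arc(left, 4) lands elsewhere
from: x=0 y=0 heading=W
t=1 arc(right, 4) ⇒ x=-4 y=4 heading=N
t=2 arc(left, 4) ⇒ x=-8 y=8 heading=W
no rival 2-sequence matches.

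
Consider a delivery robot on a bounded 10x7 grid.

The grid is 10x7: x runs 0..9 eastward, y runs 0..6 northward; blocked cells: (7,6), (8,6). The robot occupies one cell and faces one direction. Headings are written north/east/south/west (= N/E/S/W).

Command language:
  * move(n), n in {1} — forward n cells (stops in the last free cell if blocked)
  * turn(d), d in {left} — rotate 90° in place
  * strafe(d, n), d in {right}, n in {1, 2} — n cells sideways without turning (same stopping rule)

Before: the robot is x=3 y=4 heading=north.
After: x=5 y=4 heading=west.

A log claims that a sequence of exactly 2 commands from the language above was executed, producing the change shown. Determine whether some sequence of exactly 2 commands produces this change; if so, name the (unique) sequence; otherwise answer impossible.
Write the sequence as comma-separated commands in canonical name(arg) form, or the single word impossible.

key: position moved to (5,4) AND the heading swung to W — translation plus rotation needed
from: x=3 y=4 heading=north
1. strafe(right, 2) → x=5 y=4 heading=north
2. turn(left) → x=5 y=4 heading=west
no rival 2-sequence matches.

strafe(right, 2), turn(left)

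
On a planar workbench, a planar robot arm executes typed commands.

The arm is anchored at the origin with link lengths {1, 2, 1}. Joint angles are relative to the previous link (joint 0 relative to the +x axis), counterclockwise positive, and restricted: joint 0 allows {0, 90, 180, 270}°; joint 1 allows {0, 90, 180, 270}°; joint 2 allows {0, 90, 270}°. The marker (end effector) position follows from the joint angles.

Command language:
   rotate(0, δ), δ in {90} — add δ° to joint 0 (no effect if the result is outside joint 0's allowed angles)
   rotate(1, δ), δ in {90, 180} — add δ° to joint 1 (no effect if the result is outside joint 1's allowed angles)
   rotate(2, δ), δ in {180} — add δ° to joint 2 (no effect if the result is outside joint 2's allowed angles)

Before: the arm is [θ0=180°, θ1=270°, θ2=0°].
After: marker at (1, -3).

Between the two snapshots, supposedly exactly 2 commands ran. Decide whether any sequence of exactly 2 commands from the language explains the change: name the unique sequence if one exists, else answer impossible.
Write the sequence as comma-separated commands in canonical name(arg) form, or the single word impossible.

rotate(0, 90), rotate(0, 90)

start: [θ0=180°, θ1=270°, θ2=0°]
1. rotate(0, 90) → [θ0=270°, θ1=270°, θ2=0°]
2. rotate(0, 90) → [θ0=0°, θ1=270°, θ2=0°]
no other 2-command option fits: unique.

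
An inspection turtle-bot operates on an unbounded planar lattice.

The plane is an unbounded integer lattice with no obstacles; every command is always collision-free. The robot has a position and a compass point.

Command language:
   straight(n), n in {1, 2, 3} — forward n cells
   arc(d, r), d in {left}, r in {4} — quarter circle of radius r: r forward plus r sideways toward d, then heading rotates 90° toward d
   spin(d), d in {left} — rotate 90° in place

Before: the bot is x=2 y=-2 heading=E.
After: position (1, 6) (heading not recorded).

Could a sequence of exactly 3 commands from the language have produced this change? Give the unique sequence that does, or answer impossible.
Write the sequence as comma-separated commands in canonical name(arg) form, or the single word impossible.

key: order matters: swapping arc(left, 4) and straight(1) lands elsewhere
t0: x=2 y=-2 heading=E
[1] after arc(left, 4): x=6 y=2 heading=N
[2] after arc(left, 4): x=2 y=6 heading=W
[3] after straight(1): x=1 y=6 heading=W
no other 3-command option fits: unique.

arc(left, 4), arc(left, 4), straight(1)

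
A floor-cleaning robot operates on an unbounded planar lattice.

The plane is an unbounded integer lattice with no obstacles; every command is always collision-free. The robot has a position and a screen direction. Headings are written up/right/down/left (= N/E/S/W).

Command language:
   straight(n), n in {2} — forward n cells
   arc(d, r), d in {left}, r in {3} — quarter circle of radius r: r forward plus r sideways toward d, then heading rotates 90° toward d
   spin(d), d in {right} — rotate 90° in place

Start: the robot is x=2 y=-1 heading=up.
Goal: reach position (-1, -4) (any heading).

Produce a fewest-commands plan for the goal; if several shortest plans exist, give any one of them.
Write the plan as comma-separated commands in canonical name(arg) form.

from: x=2 y=-1 heading=up
1. arc(left, 3) → x=-1 y=2 heading=left
2. arc(left, 3) → x=-4 y=-1 heading=down
3. arc(left, 3) → x=-1 y=-4 heading=right
minimal: 3 command(s), checked below 3.

arc(left, 3), arc(left, 3), arc(left, 3)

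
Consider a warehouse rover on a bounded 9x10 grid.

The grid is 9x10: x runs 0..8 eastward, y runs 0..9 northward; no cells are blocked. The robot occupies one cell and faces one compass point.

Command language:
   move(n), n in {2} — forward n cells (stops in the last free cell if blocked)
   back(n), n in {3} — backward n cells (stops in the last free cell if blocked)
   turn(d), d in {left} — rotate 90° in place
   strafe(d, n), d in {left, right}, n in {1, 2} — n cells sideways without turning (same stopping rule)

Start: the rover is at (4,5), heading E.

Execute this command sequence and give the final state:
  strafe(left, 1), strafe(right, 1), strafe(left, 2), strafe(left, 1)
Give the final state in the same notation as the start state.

start: at (4,5), heading E
[1] after strafe(left, 1): at (4,6), heading E
[2] after strafe(right, 1): at (4,5), heading E
[3] after strafe(left, 2): at (4,7), heading E
[4] after strafe(left, 1): at (4,8), heading E

at (4,8), heading E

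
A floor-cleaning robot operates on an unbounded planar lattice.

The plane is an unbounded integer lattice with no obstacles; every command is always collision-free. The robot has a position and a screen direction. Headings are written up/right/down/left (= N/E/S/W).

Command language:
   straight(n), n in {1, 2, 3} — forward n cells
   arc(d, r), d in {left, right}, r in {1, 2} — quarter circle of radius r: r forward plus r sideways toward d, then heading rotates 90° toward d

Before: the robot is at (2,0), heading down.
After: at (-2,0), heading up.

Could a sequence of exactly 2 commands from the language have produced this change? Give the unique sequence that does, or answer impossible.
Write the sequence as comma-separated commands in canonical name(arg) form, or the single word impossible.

key: position moved to (-2,0) AND the heading swung to N — translation plus rotation needed
initial: at (2,0), heading down
t=1 arc(right, 2) ⇒ at (0,-2), heading left
t=2 arc(right, 2) ⇒ at (-2,0), heading up
uniquely the one of 49 2-step routes that fits.

arc(right, 2), arc(right, 2)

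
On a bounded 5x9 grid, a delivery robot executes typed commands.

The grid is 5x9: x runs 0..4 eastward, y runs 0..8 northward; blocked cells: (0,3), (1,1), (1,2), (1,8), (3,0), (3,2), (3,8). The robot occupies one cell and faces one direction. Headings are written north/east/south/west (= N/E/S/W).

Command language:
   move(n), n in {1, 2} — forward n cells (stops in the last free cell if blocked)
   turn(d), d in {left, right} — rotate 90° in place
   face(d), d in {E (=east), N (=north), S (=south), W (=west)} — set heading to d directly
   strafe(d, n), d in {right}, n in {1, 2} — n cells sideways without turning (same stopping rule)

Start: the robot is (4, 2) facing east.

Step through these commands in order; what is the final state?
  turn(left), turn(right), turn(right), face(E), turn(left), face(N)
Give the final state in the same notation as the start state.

(4, 2) facing north

t0: (4, 2) facing east
t=1 turn(left) ⇒ (4, 2) facing north
t=2 turn(right) ⇒ (4, 2) facing east
t=3 turn(right) ⇒ (4, 2) facing south
t=4 face(E) ⇒ (4, 2) facing east
t=5 turn(left) ⇒ (4, 2) facing north
t=6 face(N) ⇒ (4, 2) facing north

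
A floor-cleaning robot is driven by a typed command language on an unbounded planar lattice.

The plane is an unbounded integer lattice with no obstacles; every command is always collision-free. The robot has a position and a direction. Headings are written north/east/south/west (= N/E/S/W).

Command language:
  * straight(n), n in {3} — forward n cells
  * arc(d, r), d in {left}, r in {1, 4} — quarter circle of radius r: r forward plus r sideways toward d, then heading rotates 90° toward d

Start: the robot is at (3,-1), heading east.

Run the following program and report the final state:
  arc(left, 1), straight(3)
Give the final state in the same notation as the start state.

at (4,3), heading north

initial: at (3,-1), heading east
t=1 arc(left, 1) ⇒ at (4,0), heading north
t=2 straight(3) ⇒ at (4,3), heading north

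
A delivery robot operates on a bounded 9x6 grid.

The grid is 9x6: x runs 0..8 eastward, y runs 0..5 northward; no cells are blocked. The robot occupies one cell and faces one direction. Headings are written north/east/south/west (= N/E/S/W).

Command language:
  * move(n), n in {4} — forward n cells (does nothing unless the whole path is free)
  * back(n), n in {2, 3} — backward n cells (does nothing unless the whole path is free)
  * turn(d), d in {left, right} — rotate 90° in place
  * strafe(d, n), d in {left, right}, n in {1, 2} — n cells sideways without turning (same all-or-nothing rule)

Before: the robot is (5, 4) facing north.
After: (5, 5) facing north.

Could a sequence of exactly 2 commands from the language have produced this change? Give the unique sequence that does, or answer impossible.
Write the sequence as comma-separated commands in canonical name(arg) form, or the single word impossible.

back(3), move(4)

key: still facing N at the end — nothing in the sequence rotates
begin: (5, 4) facing north
step 1 (back(3)): (5, 1) facing north
step 2 (move(4)): (5, 5) facing north
no rival 2-sequence matches.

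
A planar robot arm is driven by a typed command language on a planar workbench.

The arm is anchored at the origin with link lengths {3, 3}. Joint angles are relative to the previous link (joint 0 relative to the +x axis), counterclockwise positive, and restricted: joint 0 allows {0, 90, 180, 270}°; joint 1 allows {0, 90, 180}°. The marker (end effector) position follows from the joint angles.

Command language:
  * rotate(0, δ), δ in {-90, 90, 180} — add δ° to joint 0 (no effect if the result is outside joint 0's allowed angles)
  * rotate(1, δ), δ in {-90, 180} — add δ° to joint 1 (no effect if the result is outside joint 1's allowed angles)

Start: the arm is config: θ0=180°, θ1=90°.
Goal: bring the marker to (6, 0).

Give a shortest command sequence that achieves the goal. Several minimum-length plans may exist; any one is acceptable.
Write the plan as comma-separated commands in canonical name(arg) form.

begin: config: θ0=180°, θ1=90°
[1] after rotate(1, -90): config: θ0=180°, θ1=0°
[2] after rotate(0, 180): config: θ0=0°, θ1=0°
minimal: 2 command(s), checked below 2.

rotate(1, -90), rotate(0, 180)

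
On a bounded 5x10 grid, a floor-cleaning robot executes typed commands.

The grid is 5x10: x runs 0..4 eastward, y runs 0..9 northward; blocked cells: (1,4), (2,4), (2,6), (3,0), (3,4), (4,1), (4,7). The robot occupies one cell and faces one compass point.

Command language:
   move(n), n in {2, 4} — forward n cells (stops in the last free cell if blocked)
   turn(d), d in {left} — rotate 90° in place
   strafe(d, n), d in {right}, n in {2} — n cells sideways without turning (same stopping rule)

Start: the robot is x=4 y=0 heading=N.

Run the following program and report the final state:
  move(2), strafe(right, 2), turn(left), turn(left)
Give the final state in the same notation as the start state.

t0: x=4 y=0 heading=N
[1] after move(2): x=4 y=0 heading=N
[2] after strafe(right, 2): x=4 y=0 heading=N
[3] after turn(left): x=4 y=0 heading=W
[4] after turn(left): x=4 y=0 heading=S

x=4 y=0 heading=S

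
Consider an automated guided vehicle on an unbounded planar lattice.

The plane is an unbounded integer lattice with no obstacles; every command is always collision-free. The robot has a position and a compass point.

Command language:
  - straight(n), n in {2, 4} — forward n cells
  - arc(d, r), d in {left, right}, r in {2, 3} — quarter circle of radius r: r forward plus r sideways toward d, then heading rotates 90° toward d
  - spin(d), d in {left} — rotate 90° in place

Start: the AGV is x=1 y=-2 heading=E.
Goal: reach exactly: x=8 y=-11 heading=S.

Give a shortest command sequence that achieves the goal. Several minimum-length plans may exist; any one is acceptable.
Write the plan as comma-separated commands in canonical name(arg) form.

arc(right, 3), arc(left, 2), arc(right, 2), straight(2)

t0: x=1 y=-2 heading=E
t=1 arc(right, 3) ⇒ x=4 y=-5 heading=S
t=2 arc(left, 2) ⇒ x=6 y=-7 heading=E
t=3 arc(right, 2) ⇒ x=8 y=-9 heading=S
t=4 straight(2) ⇒ x=8 y=-11 heading=S
no 3-step plan works, so 4 is optimal.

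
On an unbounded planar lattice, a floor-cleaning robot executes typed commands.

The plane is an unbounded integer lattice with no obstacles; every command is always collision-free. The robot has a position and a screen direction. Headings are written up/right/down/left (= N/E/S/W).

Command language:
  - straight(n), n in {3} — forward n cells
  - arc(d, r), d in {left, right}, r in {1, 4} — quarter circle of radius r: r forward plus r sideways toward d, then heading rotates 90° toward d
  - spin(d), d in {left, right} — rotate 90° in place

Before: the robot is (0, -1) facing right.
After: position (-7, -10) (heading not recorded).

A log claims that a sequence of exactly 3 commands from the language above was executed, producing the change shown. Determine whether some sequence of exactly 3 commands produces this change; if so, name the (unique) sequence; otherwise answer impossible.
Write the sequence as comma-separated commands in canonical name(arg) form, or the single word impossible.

key: order matters: swapping arc(right, 1) and arc(left, 4) lands elsewhere
t0: (0, -1) facing right
step 1 (arc(right, 1)): (1, -2) facing down
step 2 (arc(right, 4)): (-3, -6) facing left
step 3 (arc(left, 4)): (-7, -10) facing down
uniquely the one of 343 3-step routes that fits.

arc(right, 1), arc(right, 4), arc(left, 4)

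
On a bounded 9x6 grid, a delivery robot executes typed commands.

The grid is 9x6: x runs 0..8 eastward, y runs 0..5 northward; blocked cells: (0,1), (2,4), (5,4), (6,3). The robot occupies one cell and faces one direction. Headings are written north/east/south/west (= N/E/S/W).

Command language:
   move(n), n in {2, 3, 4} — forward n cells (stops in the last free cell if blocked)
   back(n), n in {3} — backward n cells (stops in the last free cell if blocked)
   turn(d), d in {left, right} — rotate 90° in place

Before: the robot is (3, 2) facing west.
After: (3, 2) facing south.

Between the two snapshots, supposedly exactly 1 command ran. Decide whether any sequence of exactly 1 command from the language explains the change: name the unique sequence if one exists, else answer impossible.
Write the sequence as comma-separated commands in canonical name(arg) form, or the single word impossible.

turn(left)

key: parked at (3,2) the whole time — nothing moves the robot
initial: (3, 2) facing west
1. turn(left) → (3, 2) facing south
no rival 1-sequence matches.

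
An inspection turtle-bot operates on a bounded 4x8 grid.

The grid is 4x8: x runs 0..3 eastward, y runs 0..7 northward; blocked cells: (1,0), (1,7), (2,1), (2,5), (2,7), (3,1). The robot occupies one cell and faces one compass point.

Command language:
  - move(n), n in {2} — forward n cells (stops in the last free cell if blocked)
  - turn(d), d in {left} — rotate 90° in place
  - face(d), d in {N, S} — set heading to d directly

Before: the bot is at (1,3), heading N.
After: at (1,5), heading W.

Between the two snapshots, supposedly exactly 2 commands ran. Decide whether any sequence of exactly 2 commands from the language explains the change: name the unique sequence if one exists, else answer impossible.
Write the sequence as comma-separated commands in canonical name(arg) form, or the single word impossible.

move(2), turn(left)

key: position moved to (1,5) AND the heading swung to W — translation plus rotation needed
from: at (1,3), heading N
[1] after move(2): at (1,5), heading N
[2] after turn(left): at (1,5), heading W
uniquely the one of 16 2-step routes that fits.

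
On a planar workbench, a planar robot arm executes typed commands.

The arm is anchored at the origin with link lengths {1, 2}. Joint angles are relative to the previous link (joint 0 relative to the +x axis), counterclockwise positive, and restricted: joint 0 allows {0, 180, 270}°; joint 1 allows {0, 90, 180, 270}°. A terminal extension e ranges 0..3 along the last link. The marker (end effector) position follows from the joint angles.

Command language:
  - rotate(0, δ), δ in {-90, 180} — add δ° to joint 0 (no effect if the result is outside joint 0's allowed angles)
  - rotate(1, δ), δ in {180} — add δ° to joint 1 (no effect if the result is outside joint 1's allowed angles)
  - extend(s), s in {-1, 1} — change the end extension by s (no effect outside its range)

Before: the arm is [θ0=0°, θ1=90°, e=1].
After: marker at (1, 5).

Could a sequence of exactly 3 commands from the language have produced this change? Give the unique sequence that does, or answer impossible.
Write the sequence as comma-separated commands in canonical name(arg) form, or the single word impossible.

start: [θ0=0°, θ1=90°, e=1]
1. extend(1) → [θ0=0°, θ1=90°, e=2]
2. extend(1) → [θ0=0°, θ1=90°, e=3]
3. extend(1) → [θ0=0°, θ1=90°, e=3]
all 125 alternatives checked — unique.

extend(1), extend(1), extend(1)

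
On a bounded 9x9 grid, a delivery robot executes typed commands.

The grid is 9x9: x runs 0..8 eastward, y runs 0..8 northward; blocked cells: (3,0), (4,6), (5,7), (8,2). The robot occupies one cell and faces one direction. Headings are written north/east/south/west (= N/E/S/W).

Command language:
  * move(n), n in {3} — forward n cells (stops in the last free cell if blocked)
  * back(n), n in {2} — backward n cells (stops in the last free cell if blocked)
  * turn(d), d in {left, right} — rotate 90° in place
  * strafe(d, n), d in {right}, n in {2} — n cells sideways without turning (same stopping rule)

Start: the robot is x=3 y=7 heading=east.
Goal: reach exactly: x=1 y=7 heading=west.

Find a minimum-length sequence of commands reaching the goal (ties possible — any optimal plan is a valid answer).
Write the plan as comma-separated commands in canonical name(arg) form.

initial: x=3 y=7 heading=east
t=1 back(2) ⇒ x=1 y=7 heading=east
t=2 turn(left) ⇒ x=1 y=7 heading=north
t=3 turn(left) ⇒ x=1 y=7 heading=west
nothing shorter than 3 reaches the goal.

back(2), turn(left), turn(left)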